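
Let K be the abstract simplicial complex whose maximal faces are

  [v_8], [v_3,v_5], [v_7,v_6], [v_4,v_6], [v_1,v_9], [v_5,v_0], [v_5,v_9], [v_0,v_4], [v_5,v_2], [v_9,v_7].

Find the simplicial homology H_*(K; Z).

We work with the vertex ordering v_0 < v_1 < v_2 < v_3 < v_4 < v_5 < v_6 < v_7 < v_8 < v_9. The simplices of K, each written with vertices in increasing order, are:

  0-simplices (10): [v_0], [v_1], [v_2], [v_3], [v_4], [v_5], [v_6], [v_7], [v_8], [v_9]
  1-simplices (9): [v_0,v_4], [v_0,v_5], [v_1,v_9], [v_2,v_5], [v_3,v_5], [v_4,v_6], [v_5,v_9], [v_6,v_7], [v_7,v_9]

Hence C_0 ≅ Z^10, C_1 ≅ Z^9.

The boundary map ∂_1: C_1 → C_0 sends each edge [p,q] (with p < q) to q − p.
This gives a 10×9 integer matrix of rank 8; reducing to Smith normal form yields diagonal entries (1,1,1,1,1,1,1,1).

Computing H_k = (kernel of ∂_k) / (image of ∂_{k+1}):

  H_0: rank C_0 − rank ∂_1 = 10 − 8 = 2, and the invariant factors of ∂_1 are all 1, so H_0 ≅ Z^2.
  H_1: rank ker ∂_1 − rank ∂_2 = (9 − 8) − 0 = 1, and there is no ∂_2, so H_1 ≅ Z.

H_0 ≅ Z^2,  H_1 ≅ Z.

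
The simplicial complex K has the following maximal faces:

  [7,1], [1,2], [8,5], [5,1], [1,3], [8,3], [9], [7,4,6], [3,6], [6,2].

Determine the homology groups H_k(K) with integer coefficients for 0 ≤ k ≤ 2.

Take the total order 1 < 2 < 3 < 4 < 5 < 6 < 7 < 8 < 9 on the vertex set. Then K (dimension 2) consists of the simplices:

  0-simplices (9): [1], [2], [3], [4], [5], [6], [7], [8], [9]
  1-simplices (11): [1,2], [1,3], [1,5], [1,7], [2,6], [3,6], [3,8], [4,6], [4,7], [5,8], [6,7]
  2-simplices (1): [4,6,7]

Hence C_0 ≅ Z^9, C_1 ≅ Z^11, C_2 ≅ Z^1.

The boundary map ∂_1: C_1 → C_0 maps an edge to its endpoints' difference, ∂[p,q] = q − p. For instance
  ∂[1,2] = [2] − [1].
As a 9×11 matrix over Z this has rank 7, with invariant factors (1,1,1,1,1,1,1).

∂_2: C_2 → C_1 maps a triangle to the signed sum of its edges. For instance
  ∂[4,6,7] = [6,7] − [4,7] + [4,6].
The resulting 11×1 matrix has rank 1, and its Smith normal form has invariant factors (1).

Now H_k = ker ∂_k / im ∂_{k+1}, so:

  H_0: rank C_0 − rank ∂_1 = 9 − 7 = 2, and the invariant factors of ∂_1 are all 1, so H_0 ≅ Z^2.
  H_1: rank ker ∂_1 − rank ∂_2 = (11 − 7) − 1 = 3, and the invariant factors of ∂_2 are all 1, so H_1 ≅ Z^3.
  H_2: rank ker ∂_2 − rank ∂_3 = (1 − 1) − 0 = 0, and there is no ∂_3, so H_2 ≅ 0.

H_0 = Z^2,  H_1 = Z^3,  H_2 = 0.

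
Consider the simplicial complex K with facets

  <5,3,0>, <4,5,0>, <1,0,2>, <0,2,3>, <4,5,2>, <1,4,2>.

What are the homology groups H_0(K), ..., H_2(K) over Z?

Take the total order 0 < 1 < 2 < 3 < 4 < 5 on the vertex set. Then K (dimension 2) consists of the simplices:

  0-simplices (6): [0], [1], [2], [3], [4], [5]
  1-simplices (12): [0,1], [0,2], [0,3], [0,4], [0,5], [1,2], [1,4], [2,3], [2,4], [2,5], [3,5], [4,5]
  2-simplices (6): [0,1,2], [0,2,3], [0,3,5], [0,4,5], [1,2,4], [2,4,5]

so the chain groups are C_0 ≅ Z^6, C_1 ≅ Z^12, C_2 ≅ Z^6.

∂_1: C_1 → C_0 sends each edge [p,q] (with p < q) to q − p. For instance
  ∂[0,1] = [1] − [0].
As a 6×12 matrix over Z this has rank 5, with invariant factors (1,1,1,1,1).

∂_2: C_2 → C_1 acts by ∂[p,q,r] = [q,r] − [p,r] + [p,q]. For instance
  ∂[0,2,3] = [2,3] − [0,3] + [0,2],
  ∂[2,4,5] = [4,5] − [2,5] + [2,4].
The resulting 12×6 matrix has rank 6, and its Smith normal form has invariant factors (1,1,1,1,1,1).

From H_k ≅ ker(∂_k) / im(∂_{k+1}) we obtain:

  H_0: rank C_0 − rank ∂_1 = 6 − 5 = 1, and the invariant factors of ∂_1 are all 1, so H_0 = Z.
  H_1: rank ker ∂_1 − rank ∂_2 = (12 − 5) − 6 = 1, and the invariant factors of ∂_2 are all 1, so H_1 = Z.
  H_2: rank ker ∂_2 − rank ∂_3 = (6 − 6) − 0 = 0, and there is no ∂_3, so H_2 = 0.

As a check, the Euler characteristic is 6 − 12 + 6 = 0, which agrees with 1 − 1 + 0 = 0.

H_0 ≅ Z,  H_1 ≅ Z,  H_2 = 0.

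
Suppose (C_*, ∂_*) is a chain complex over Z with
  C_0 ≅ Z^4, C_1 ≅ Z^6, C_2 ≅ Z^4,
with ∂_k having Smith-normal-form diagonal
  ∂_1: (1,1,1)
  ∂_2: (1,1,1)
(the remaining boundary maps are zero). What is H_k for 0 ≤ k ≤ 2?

H_0: b_0 = 4 − 0 − 3 = 1; torsion from ∂_1 factors > 1: none. So H_0 = Z.
H_1: b_1 = 6 − 3 − 3 = 0; torsion from ∂_2 factors > 1: none. So H_1 = 0.
H_2: b_2 = 4 − 3 − 0 = 1; torsion from ∂_3 factors > 1: none. So H_2 = Z.

H_0 = Z,  H_1 = 0,  H_2 = Z.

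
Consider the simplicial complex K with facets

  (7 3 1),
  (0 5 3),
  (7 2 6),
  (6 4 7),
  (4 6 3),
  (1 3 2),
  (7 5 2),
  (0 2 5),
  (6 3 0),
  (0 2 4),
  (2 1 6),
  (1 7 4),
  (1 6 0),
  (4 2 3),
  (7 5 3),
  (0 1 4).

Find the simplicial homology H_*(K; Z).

K has 8 vertices, 24 edges, 16 triangles.
rank ∂_0 = 0, rank ∂_1 = 7 ⇒ b_0 = 8 − 0 − 7 = 1; all invariant factors of ∂_1 are 1 so no torsion. So H_0 = Z.
rank ∂_1 = 7, rank ∂_2 = 15 ⇒ b_1 = 24 − 7 − 15 = 2; all invariant factors of ∂_2 are 1 so no torsion. So H_1 = Z^2.
rank ∂_2 = 15, rank ∂_3 = 0 ⇒ b_2 = 16 − 15 − 0 = 1. So H_2 = Z.

H_0 ≅ Z,  H_1 ≅ Z^2,  H_2 ≅ Z.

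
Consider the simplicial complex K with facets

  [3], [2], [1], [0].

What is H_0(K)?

Fix the vertex order 0 < 1 < 2 < 3 and write every simplex with vertices in increasing order. Then dim K = 0 and the simplices of K are:

  0-simplices (4): [0], [1], [2], [3]

so the chain groups are C_0 ≅ Z^4.

Now H_k = ker ∂_k / im ∂_{k+1}, so:

  H_0: rank C_0 − rank ∂_1 = 4 − 0 = 4, and there is no ∂_1, so H_0 = Z^4.

H_0 ≅ Z^4.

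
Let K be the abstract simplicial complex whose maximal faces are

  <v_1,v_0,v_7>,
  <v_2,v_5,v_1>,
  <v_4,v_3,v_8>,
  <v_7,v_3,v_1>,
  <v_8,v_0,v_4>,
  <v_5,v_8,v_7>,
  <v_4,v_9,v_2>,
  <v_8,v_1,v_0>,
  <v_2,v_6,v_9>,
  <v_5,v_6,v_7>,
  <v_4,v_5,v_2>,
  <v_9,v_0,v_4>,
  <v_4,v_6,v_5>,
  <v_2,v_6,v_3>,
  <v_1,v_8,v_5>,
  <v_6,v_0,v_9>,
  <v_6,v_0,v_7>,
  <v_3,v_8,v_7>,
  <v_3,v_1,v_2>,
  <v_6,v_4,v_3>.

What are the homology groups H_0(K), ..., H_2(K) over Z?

Order the vertices as v_0 < v_1 < v_2 < v_3 < v_4 < v_5 < v_6 < v_7 < v_8 < v_9. Listing each simplex with vertices in this order, K has dimension 2 with simplices:

  0-simplices (10): [v_0], [v_1], [v_2], [v_3], [v_4], [v_5], [v_6], [v_7], [v_8], [v_9]
  1-simplices (30): (30 of them)
  2-simplices (20): (20 of them)

giving chain groups C_0 ≅ Z^10, C_1 ≅ Z^30, C_2 ≅ Z^20.

Boundary ∂_1: C_1 → C_0 maps an edge to its endpoints' difference, ∂[p,q] = q − p.
This gives a 10×30 integer matrix of rank 9; reducing to Smith normal form yields diagonal entries (1,1,1,1,1,1,1,1,1).

∂_2: C_2 → C_1 sends each 2-simplex [p,q,r] to [q,r] − [p,r] + [p,q]. For instance
  ∂[v_2,v_4,v_5] = [v_4,v_5] − [v_2,v_5] + [v_2,v_4],
  ∂[v_0,v_6,v_9] = [v_6,v_9] − [v_0,v_9] + [v_0,v_6].
As a 30×20 matrix over Z this has rank 20, with invariant factors (1,1,1,1,1,1,1,1,1,1,1,1,1,1,1,1,1,1,1,2).

Now H_k = ker ∂_k / im ∂_{k+1}, so:

  H_0: rank C_0 − rank ∂_1 = 10 − 9 = 1, and the invariant factors of ∂_1 are all 1, so H_0 = Z.
  H_1: rank ker ∂_1 − rank ∂_2 = (30 − 9) − 20 = 1, and ∂_2 has invariant factor 2 > 1, so H_1 = Z ⊕ Z/2.
  H_2: rank ker ∂_2 − rank ∂_3 = (20 − 20) − 0 = 0, and there is no ∂_3, so H_2 = 0.

(K is a triangulation of the Klein bottle.)

H_0 = Z,  H_1 = Z ⊕ Z/2,  H_2 = 0.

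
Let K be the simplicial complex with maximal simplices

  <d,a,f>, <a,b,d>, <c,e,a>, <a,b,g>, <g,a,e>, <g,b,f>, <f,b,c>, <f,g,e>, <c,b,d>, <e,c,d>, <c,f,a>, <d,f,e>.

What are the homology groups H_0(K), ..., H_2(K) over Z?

Order the vertices as a < b < c < d < e < f < g. Listing each simplex with vertices in this order, K has dimension 2 with simplices:

  0-simplices (7): a, b, c, d, e, f, g
  1-simplices (18): ab, ac, ad, ae, af, ag, bc, bd, bf, bg, cd, ce, cf, de, df, ef, eg, fg
  2-simplices (12): abd, abg, ace, acf, adf, aeg, bcd, bcf, bfg, cde, def, efg

Hence C_0 ≅ Z^7, C_1 ≅ Z^18, C_2 ≅ Z^12.

∂_1: C_1 → C_0 maps an edge to its endpoints' difference, ∂[p,q] = q − p.
As a 7×18 matrix over Z this has rank 6, with invariant factors (1,1,1,1,1,1).

∂_2: C_2 → C_1 maps a triangle to the signed sum of its edges. For instance
  ∂efg = fg − eg + ef,
  ∂abd = bd − ad + ab.
The 18×12 boundary matrix has rank 12 and Smith normal form diag(1,1,1,1,1,1,1,1,1,1,1,2).

Now H_k = ker ∂_k / im ∂_{k+1}, so:

  H_0: rank C_0 − rank ∂_1 = 7 − 6 = 1, and the invariant factors of ∂_1 are all 1, so H_0 ≅ Z.
  H_1: rank ker ∂_1 − rank ∂_2 = (18 − 6) − 12 = 0, and ∂_2 has invariant factor 2 > 1, so H_1 ≅ Z/2Z.
  H_2: rank ker ∂_2 − rank ∂_3 = (12 − 12) − 0 = 0, and there is no ∂_3, so H_2 ≅ 0.

As a check, the Euler characteristic is 7 − 18 + 12 = 1, which agrees with 1 − 0 + 0 = 1.

H_0 ≅ Z,  H_1 ≅ Z/2Z,  H_2 = 0.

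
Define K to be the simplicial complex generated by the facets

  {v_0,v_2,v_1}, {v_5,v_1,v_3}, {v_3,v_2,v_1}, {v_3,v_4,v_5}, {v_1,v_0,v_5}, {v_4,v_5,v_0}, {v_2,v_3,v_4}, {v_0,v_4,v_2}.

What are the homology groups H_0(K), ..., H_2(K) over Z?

We work with the vertex ordering v_0 < v_1 < v_2 < v_3 < v_4 < v_5. The simplices of K, each written with vertices in increasing order, are:

  0-simplices (6): [v_0], [v_1], [v_2], [v_3], [v_4], [v_5]
  1-simplices (12): [v_0,v_1], [v_0,v_2], [v_0,v_4], [v_0,v_5], [v_1,v_2], [v_1,v_3], [v_1,v_5], [v_2,v_3], [v_2,v_4], [v_3,v_4], [v_3,v_5], [v_4,v_5]
  2-simplices (8): [v_0,v_1,v_2], [v_0,v_1,v_5], [v_0,v_2,v_4], [v_0,v_4,v_5], [v_1,v_2,v_3], [v_1,v_3,v_5], [v_2,v_3,v_4], [v_3,v_4,v_5]

giving chain groups C_0 ≅ Z^6, C_1 ≅ Z^12, C_2 ≅ Z^8.

The boundary map ∂_1: C_1 → C_0 sends each edge [p,q] (with p < q) to q − p.
As a 6×12 matrix over Z this has rank 5, with invariant factors (1,1,1,1,1).

∂_2: C_2 → C_1 acts by ∂[p,q,r] = [q,r] − [p,r] + [p,q]. For instance
  ∂[v_3,v_4,v_5] = [v_4,v_5] − [v_3,v_5] + [v_3,v_4],
  ∂[v_2,v_3,v_4] = [v_3,v_4] − [v_2,v_4] + [v_2,v_3].
This gives a 12×8 integer matrix of rank 7; reducing to Smith normal form yields diagonal entries (1,1,1,1,1,1,1).

Reading off H_k = ker ∂_k / im ∂_{k+1}:

  H_0: rank C_0 − rank ∂_1 = 6 − 5 = 1, and the invariant factors of ∂_1 are all 1, so H_0 = Z.
  H_1: rank ker ∂_1 − rank ∂_2 = (12 − 5) − 7 = 0, and the invariant factors of ∂_2 are all 1, so H_1 = 0.
  H_2: rank ker ∂_2 − rank ∂_3 = (8 − 7) − 0 = 1, and there is no ∂_3, so H_2 = Z.

(K is a triangulation of the 2-sphere S^2.)

H_0 ≅ Z,  H_1 = 0,  H_2 ≅ Z.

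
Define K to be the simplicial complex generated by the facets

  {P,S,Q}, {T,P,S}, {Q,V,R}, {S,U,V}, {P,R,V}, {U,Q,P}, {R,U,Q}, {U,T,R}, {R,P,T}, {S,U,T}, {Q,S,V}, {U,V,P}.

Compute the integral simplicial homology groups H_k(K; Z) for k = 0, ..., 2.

H_0 = Z,  H_1 = Z/2,  H_2 = 0.

We work with the vertex ordering P < Q < R < S < T < U < V. The simplices of K, each written with vertices in increasing order, are:

  0-simplices (7): P, Q, R, S, T, U, V
  1-simplices (18): PQ, PR, PS, PT, PU, PV, QR, QS, QU, QV, RT, RU, RV, ST, SU, SV, TU, UV
  2-simplices (12): PQS, PQU, PRT, PRV, PST, PUV, QRU, QRV, QSV, RTU, STU, SUV

Hence C_0 ≅ Z^7, C_1 ≅ Z^18, C_2 ≅ Z^12.

The boundary map ∂_1: C_1 → C_0 is given by ∂[p,q] = [q] − [p].
The resulting 7×18 matrix has rank 6, and its Smith normal form has invariant factors (1,1,1,1,1,1).

Boundary ∂_2: C_2 → C_1 sends each 2-simplex [p,q,r] to [q,r] − [p,r] + [p,q]. For instance
  ∂PUV = UV − PV + PU,
  ∂PST = ST − PT + PS.
The resulting 18×12 matrix has rank 12, and its Smith normal form has invariant factors (1,1,1,1,1,1,1,1,1,1,1,2).

Now H_k = ker ∂_k / im ∂_{k+1}, so:

  H_0: rank C_0 − rank ∂_1 = 7 − 6 = 1, and the invariant factors of ∂_1 are all 1, so H_0 = Z.
  H_1: rank ker ∂_1 − rank ∂_2 = (18 − 6) − 12 = 0, and ∂_2 has invariant factor 2 > 1, so H_1 = Z/2.
  H_2: rank ker ∂_2 − rank ∂_3 = (12 − 12) − 0 = 0, and there is no ∂_3, so H_2 = 0.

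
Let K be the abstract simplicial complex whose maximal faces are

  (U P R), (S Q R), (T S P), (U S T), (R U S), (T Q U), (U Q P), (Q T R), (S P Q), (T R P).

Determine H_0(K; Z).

Order the vertices as P < Q < R < S < T < U. Listing each simplex with vertices in this order, K has dimension 2 with simplices:

  0-simplices (6): P, Q, R, S, T, U
  1-simplices (15): PQ, PR, PS, PT, PU, QR, QS, QT, QU, RS, RT, RU, ST, SU, TU
  2-simplices (10): PQS, PQU, PRT, PRU, PST, QRS, QRT, QTU, RSU, STU

Hence C_0 ≅ Z^6, C_1 ≅ Z^15, C_2 ≅ Z^10.

∂_1: C_1 → C_0 is given by ∂[p,q] = [q] − [p].
The 6×15 boundary matrix has rank 5 and Smith normal form diag(1,1,1,1,1).

∂_2: C_2 → C_1 maps a triangle to the signed sum of its edges. For instance
  ∂PQU = QU − PU + PQ,
  ∂PST = ST − PT + PS.
The resulting 15×10 matrix has rank 10, and its Smith normal form has invariant factors (1,1,1,1,1,1,1,1,1,2).

Reading off H_k = ker ∂_k / im ∂_{k+1}:

  H_0: rank C_0 − rank ∂_1 = 6 − 5 = 1, and the invariant factors of ∂_1 are all 1, so H_0 = Z.

H_0 ≅ Z.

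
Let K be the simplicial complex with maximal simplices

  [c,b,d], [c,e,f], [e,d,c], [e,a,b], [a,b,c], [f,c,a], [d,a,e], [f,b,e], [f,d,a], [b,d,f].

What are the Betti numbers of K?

b_0 = 1, b_1 = 0, b_2 = 0.

Take the total order a < b < c < d < e < f on the vertex set. Then K (dimension 2) consists of the simplices:

  0-simplices (6): a, b, c, d, e, f
  1-simplices (15): ab, ac, ad, ae, af, bc, bd, be, bf, cd, ce, cf, de, df, ef
  2-simplices (10): abc, abe, acf, ade, adf, bcd, bdf, bef, cde, cef

Hence C_0 ≅ Z^6, C_1 ≅ Z^15, C_2 ≅ Z^10.

Boundary ∂_1: C_1 → C_0 is given by ∂[p,q] = [q] − [p].
This gives a 6×15 integer matrix of rank 5; reducing to Smith normal form yields diagonal entries (1,1,1,1,1).

∂_2: C_2 → C_1 acts by ∂[p,q,r] = [q,r] − [p,r] + [p,q]. For instance
  ∂adf = df − af + ad,
  ∂abc = bc − ac + ab.
This gives a 15×10 integer matrix of rank 10; reducing to Smith normal form yields diagonal entries (1,1,1,1,1,1,1,1,1,2).

From H_k ≅ ker(∂_k) / im(∂_{k+1}) we obtain:

  H_0: rank C_0 − rank ∂_1 = 6 − 5 = 1, and the invariant factors of ∂_1 are all 1, so H_0 ≅ Z.
  H_1: rank ker ∂_1 − rank ∂_2 = (15 − 5) − 10 = 0, and ∂_2 has invariant factor 2 > 1, so H_1 ≅ Z/2.
  H_2: rank ker ∂_2 − rank ∂_3 = (10 − 10) − 0 = 0, and there is no ∂_3, so H_2 ≅ 0.

As a check, the Euler characteristic is 6 − 15 + 10 = 1, which agrees with 1 − 0 + 0 = 1.

Hence the Betti numbers are b_0 = 1, b_1 = 0, b_2 = 0.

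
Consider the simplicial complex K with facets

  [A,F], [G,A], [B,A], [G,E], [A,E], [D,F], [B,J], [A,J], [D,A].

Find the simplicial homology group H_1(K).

H_1 ≅ Z^3.

Take the total order A < B < D < E < F < G < J on the vertex set. Then K (dimension 1) consists of the simplices:

  0-simplices (7): A, B, D, E, F, G, J
  1-simplices (9): AB, AD, AE, AF, AG, AJ, BJ, DF, EG

giving chain groups C_0 ≅ Z^7, C_1 ≅ Z^9.

The boundary map ∂_1: C_1 → C_0 sends each edge [p,q] (with p < q) to q − p. For instance
  ∂AG = G − A.
As a 7×9 matrix over Z this has rank 6, with invariant factors (1,1,1,1,1,1).

Reading off H_k = ker ∂_k / im ∂_{k+1}:

  H_1: rank ker ∂_1 − rank ∂_2 = (9 − 6) − 0 = 3, and there is no ∂_2, so H_1 ≅ Z^3.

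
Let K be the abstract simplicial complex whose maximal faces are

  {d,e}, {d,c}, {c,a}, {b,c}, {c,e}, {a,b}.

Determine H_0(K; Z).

H_0 ≅ Z.

Fix the vertex order a < b < c < d < e and write every simplex with vertices in increasing order. Then dim K = 1 and the simplices of K are:

  0-simplices (5): a, b, c, d, e
  1-simplices (6): ab, ac, bc, cd, ce, de

so the chain groups are C_0 ≅ Z^5, C_1 ≅ Z^6.

∂_1: C_1 → C_0 sends each edge [p,q] (with p < q) to q − p.
As a 5×6 matrix over Z this has rank 4, with invariant factors (1,1,1,1).

Computing H_k = (kernel of ∂_k) / (image of ∂_{k+1}):

  H_0: rank C_0 − rank ∂_1 = 5 − 4 = 1, and the invariant factors of ∂_1 are all 1, so H_0 ≅ Z.

(K is a triangulation of a wedge of 2 circles.)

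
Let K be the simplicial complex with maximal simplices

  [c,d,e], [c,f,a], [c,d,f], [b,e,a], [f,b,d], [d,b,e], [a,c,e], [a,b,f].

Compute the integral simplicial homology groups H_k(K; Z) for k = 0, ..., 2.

Fix the vertex order a < b < c < d < e < f and write every simplex with vertices in increasing order. Then dim K = 2 and the simplices of K are:

  0-simplices (6): a, b, c, d, e, f
  1-simplices (12): ab, ac, ae, af, bd, be, bf, cd, ce, cf, de, df
  2-simplices (8): abe, abf, ace, acf, bde, bdf, cde, cdf

Hence C_0 ≅ Z^6, C_1 ≅ Z^12, C_2 ≅ Z^8.

The boundary map ∂_1: C_1 → C_0 is given by ∂[p,q] = [q] − [p].
This gives a 6×12 integer matrix of rank 5; reducing to Smith normal form yields diagonal entries (1,1,1,1,1).

Boundary ∂_2: C_2 → C_1 acts by ∂[p,q,r] = [q,r] − [p,r] + [p,q]. For instance
  ∂ace = ce − ae + ac,
  ∂cdf = df − cf + cd.
As a 12×8 matrix over Z this has rank 7, with invariant factors (1,1,1,1,1,1,1).

Now H_k = ker ∂_k / im ∂_{k+1}, so:

  H_0: rank C_0 − rank ∂_1 = 6 − 5 = 1, and the invariant factors of ∂_1 are all 1, so H_0 ≅ Z.
  H_1: rank ker ∂_1 − rank ∂_2 = (12 − 5) − 7 = 0, and the invariant factors of ∂_2 are all 1, so H_1 ≅ 0.
  H_2: rank ker ∂_2 − rank ∂_3 = (8 − 7) − 0 = 1, and there is no ∂_3, so H_2 ≅ Z.

As a check, the Euler characteristic is 6 − 12 + 8 = 2, which agrees with 1 − 0 + 1 = 2.

H_0 ≅ Z,  H_1 = 0,  H_2 ≅ Z.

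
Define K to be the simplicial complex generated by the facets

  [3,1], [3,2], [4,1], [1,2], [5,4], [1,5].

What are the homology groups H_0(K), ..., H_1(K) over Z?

Fix the vertex order 1 < 2 < 3 < 4 < 5 and write every simplex with vertices in increasing order. Then dim K = 1 and the simplices of K are:

  0-simplices (5): [1], [2], [3], [4], [5]
  1-simplices (6): [1,2], [1,3], [1,4], [1,5], [2,3], [4,5]

Hence C_0 ≅ Z^5, C_1 ≅ Z^6.

The boundary map ∂_1: C_1 → C_0 sends each edge [p,q] (with p < q) to q − p. For instance
  ∂[1,4] = [4] − [1].
The 5×6 boundary matrix has rank 4 and Smith normal form diag(1,1,1,1).

From H_k ≅ ker(∂_k) / im(∂_{k+1}) we obtain:

  H_0: rank C_0 − rank ∂_1 = 5 − 4 = 1, and the invariant factors of ∂_1 are all 1, so H_0 = Z.
  H_1: rank ker ∂_1 − rank ∂_2 = (6 − 4) − 0 = 2, and there is no ∂_2, so H_1 = Z^2.

H_0 = Z,  H_1 = Z^2.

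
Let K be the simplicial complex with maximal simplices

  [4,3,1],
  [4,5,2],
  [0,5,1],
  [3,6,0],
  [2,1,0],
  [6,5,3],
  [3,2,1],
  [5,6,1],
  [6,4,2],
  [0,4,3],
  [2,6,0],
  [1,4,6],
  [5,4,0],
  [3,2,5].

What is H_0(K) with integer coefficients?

H_0 ≅ Z.

K has 7 vertices, 21 edges, 14 triangles.
rank ∂_0 = 0, rank ∂_1 = 6 ⇒ b_0 = 7 − 0 − 6 = 1; all invariant factors of ∂_1 are 1 so no torsion. So H_0 ≅ Z.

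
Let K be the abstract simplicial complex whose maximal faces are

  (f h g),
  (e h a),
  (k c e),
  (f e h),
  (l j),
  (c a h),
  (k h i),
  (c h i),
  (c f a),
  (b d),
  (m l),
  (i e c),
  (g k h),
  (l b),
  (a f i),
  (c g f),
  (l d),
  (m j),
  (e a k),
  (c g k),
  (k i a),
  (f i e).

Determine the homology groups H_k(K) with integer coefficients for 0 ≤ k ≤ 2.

Fix the vertex order a < b < c < d < e < f < g < h < i < j < k < l < m and write every simplex with vertices in increasing order. Then dim K = 2 and the simplices of K are:

  0-simplices (13): a, b, c, d, e, f, g, h, i, j, k, l, m
  1-simplices (30): ac, ae, af, ah, ai, ak, bd, bl, ce, cf, cg, ch, ci, ck, dl, ef, eh, ei, ek, fg, fh, fi, gh, gk, hi, hk, ik, jl, jm, lm
  2-simplices (16): acf, ach, aeh, aek, afi, aik, cei, cek, cfg, cgk, chi, efh, efi, fgh, ghk, hik

giving chain groups C_0 ≅ Z^13, C_1 ≅ Z^30, C_2 ≅ Z^16.

Boundary ∂_1: C_1 → C_0 is given by ∂[p,q] = [q] − [p].
The 13×30 boundary matrix has rank 11 and Smith normal form diag(1,1,1,1,1,1,1,1,1,1,1).

The boundary map ∂_2: C_2 → C_1 acts by ∂[p,q,r] = [q,r] − [p,r] + [p,q]. For instance
  ∂efh = fh − eh + ef,
  ∂cei = ei − ci + ce.
The resulting 30×16 matrix has rank 15, and its Smith normal form has invariant factors (1,1,1,1,1,1,1,1,1,1,1,1,1,1,1).

Now H_k = ker ∂_k / im ∂_{k+1}, so:

  H_0: rank C_0 − rank ∂_1 = 13 − 11 = 2, and the invariant factors of ∂_1 are all 1, so H_0 ≅ Z^2.
  H_1: rank ker ∂_1 − rank ∂_2 = (30 − 11) − 15 = 4, and the invariant factors of ∂_2 are all 1, so H_1 ≅ Z^4.
  H_2: rank ker ∂_2 − rank ∂_3 = (16 − 15) − 0 = 1, and there is no ∂_3, so H_2 ≅ Z.

H_0 = Z^2,  H_1 = Z^4,  H_2 = Z.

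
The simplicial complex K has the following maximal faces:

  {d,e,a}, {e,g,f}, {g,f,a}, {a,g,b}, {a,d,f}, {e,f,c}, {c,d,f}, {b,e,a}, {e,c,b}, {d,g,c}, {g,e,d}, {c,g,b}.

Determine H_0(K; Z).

Order the vertices as a < b < c < d < e < f < g. Listing each simplex with vertices in this order, K has dimension 2 with simplices:

  0-simplices (7): a, b, c, d, e, f, g
  1-simplices (18): ab, ad, ae, af, ag, bc, be, bg, cd, ce, cf, cg, de, df, dg, ef, eg, fg
  2-simplices (12): abe, abg, ade, adf, afg, bce, bcg, cdf, cdg, cef, deg, efg

Hence C_0 ≅ Z^7, C_1 ≅ Z^18, C_2 ≅ Z^12.

Boundary ∂_1: C_1 → C_0 maps an edge to its endpoints' difference, ∂[p,q] = q − p.
As a 7×18 matrix over Z this has rank 6, with invariant factors (1,1,1,1,1,1).

∂_2: C_2 → C_1 maps a triangle to the signed sum of its edges. For instance
  ∂afg = fg − ag + af,
  ∂bcg = cg − bg + bc.
As a 18×12 matrix over Z this has rank 12, with invariant factors (1,1,1,1,1,1,1,1,1,1,1,2).

Reading off H_k = ker ∂_k / im ∂_{k+1}:

  H_0: rank C_0 − rank ∂_1 = 7 − 6 = 1, and the invariant factors of ∂_1 are all 1, so H_0 = Z.

H_0 = Z.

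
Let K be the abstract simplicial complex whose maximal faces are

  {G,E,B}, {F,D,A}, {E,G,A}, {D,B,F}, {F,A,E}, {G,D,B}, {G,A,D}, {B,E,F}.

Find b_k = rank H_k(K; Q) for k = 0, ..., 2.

b_0 = 1, b_1 = 0, b_2 = 1.

Order the vertices as A < B < D < E < F < G. Listing each simplex with vertices in this order, K has dimension 2 with simplices:

  0-simplices (6): A, B, D, E, F, G
  1-simplices (12): AD, AE, AF, AG, BD, BE, BF, BG, DF, DG, EF, EG
  2-simplices (8): ADF, ADG, AEF, AEG, BDF, BDG, BEF, BEG

Hence C_0 ≅ Z^6, C_1 ≅ Z^12, C_2 ≅ Z^8.

∂_1: C_1 → C_0 sends each edge [p,q] (with p < q) to q − p.
The resulting 6×12 matrix has rank 5, and its Smith normal form has invariant factors (1,1,1,1,1).

The boundary map ∂_2: C_2 → C_1 acts by ∂[p,q,r] = [q,r] − [p,r] + [p,q]. For instance
  ∂BEG = EG − BG + BE,
  ∂BDG = DG − BG + BD.
As a 12×8 matrix over Z this has rank 7, with invariant factors (1,1,1,1,1,1,1).

Now H_k = ker ∂_k / im ∂_{k+1}, so:

  H_0: rank C_0 − rank ∂_1 = 6 − 5 = 1, and the invariant factors of ∂_1 are all 1, so H_0 ≅ Z.
  H_1: rank ker ∂_1 − rank ∂_2 = (12 − 5) − 7 = 0, and the invariant factors of ∂_2 are all 1, so H_1 ≅ 0.
  H_2: rank ker ∂_2 − rank ∂_3 = (8 − 7) − 0 = 1, and there is no ∂_3, so H_2 ≅ Z.

Hence the Betti numbers are b_0 = 1, b_1 = 0, b_2 = 1.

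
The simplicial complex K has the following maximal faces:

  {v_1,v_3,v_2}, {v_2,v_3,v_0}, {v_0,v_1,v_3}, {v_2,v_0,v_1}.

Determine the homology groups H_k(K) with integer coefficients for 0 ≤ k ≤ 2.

Take the total order v_0 < v_1 < v_2 < v_3 on the vertex set. Then K (dimension 2) consists of the simplices:

  0-simplices (4): [v_0], [v_1], [v_2], [v_3]
  1-simplices (6): [v_0,v_1], [v_0,v_2], [v_0,v_3], [v_1,v_2], [v_1,v_3], [v_2,v_3]
  2-simplices (4): [v_0,v_1,v_2], [v_0,v_1,v_3], [v_0,v_2,v_3], [v_1,v_2,v_3]

so the chain groups are C_0 ≅ Z^4, C_1 ≅ Z^6, C_2 ≅ Z^4.

∂_1: C_1 → C_0 is given by ∂[p,q] = [q] − [p].
The 4×6 boundary matrix has rank 3 and Smith normal form diag(1,1,1).

Boundary ∂_2: C_2 → C_1 maps a triangle to the signed sum of its edges. For instance
  ∂[v_1,v_2,v_3] = [v_2,v_3] − [v_1,v_3] + [v_1,v_2],
  ∂[v_0,v_1,v_3] = [v_1,v_3] − [v_0,v_3] + [v_0,v_1].
As a 6×4 matrix over Z this has rank 3, with invariant factors (1,1,1).

From H_k ≅ ker(∂_k) / im(∂_{k+1}) we obtain:

  H_0: rank C_0 − rank ∂_1 = 4 − 3 = 1, and the invariant factors of ∂_1 are all 1, so H_0 = Z.
  H_1: rank ker ∂_1 − rank ∂_2 = (6 − 3) − 3 = 0, and the invariant factors of ∂_2 are all 1, so H_1 = 0.
  H_2: rank ker ∂_2 − rank ∂_3 = (4 − 3) − 0 = 1, and there is no ∂_3, so H_2 = Z.

H_0 = Z,  H_1 = 0,  H_2 = Z.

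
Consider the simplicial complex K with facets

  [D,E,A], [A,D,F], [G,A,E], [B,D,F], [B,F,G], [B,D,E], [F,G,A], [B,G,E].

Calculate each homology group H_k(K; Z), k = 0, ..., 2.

Take the total order A < B < D < E < F < G on the vertex set. Then K (dimension 2) consists of the simplices:

  0-simplices (6): A, B, D, E, F, G
  1-simplices (12): AD, AE, AF, AG, BD, BE, BF, BG, DE, DF, EG, FG
  2-simplices (8): ADE, ADF, AEG, AFG, BDE, BDF, BEG, BFG

giving chain groups C_0 ≅ Z^6, C_1 ≅ Z^12, C_2 ≅ Z^8.

The boundary map ∂_1: C_1 → C_0 is given by ∂[p,q] = [q] − [p]. For instance
  ∂BD = D − B.
The resulting 6×12 matrix has rank 5, and its Smith normal form has invariant factors (1,1,1,1,1).

Boundary ∂_2: C_2 → C_1 acts by ∂[p,q,r] = [q,r] − [p,r] + [p,q]. For instance
  ∂AEG = EG − AG + AE,
  ∂AFG = FG − AG + AF.
This gives a 12×8 integer matrix of rank 7; reducing to Smith normal form yields diagonal entries (1,1,1,1,1,1,1).

Reading off H_k = ker ∂_k / im ∂_{k+1}:

  H_0: rank C_0 − rank ∂_1 = 6 − 5 = 1, and the invariant factors of ∂_1 are all 1, so H_0 = Z.
  H_1: rank ker ∂_1 − rank ∂_2 = (12 − 5) − 7 = 0, and the invariant factors of ∂_2 are all 1, so H_1 = 0.
  H_2: rank ker ∂_2 − rank ∂_3 = (8 − 7) − 0 = 1, and there is no ∂_3, so H_2 = Z.

(K is a triangulation of the 2-sphere S^2.)

H_0 ≅ Z,  H_1 = 0,  H_2 ≅ Z.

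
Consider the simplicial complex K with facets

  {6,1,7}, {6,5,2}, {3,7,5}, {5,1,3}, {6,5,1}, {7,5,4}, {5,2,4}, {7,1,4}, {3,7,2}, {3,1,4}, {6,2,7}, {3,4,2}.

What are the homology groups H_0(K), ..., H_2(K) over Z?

Order the vertices as 1 < 2 < 3 < 4 < 5 < 6 < 7. Listing each simplex with vertices in this order, K has dimension 2 with simplices:

  0-simplices (7): [1], [2], [3], [4], [5], [6], [7]
  1-simplices (18): [1,3], [1,4], [1,5], [1,6], [1,7], [2,3], [2,4], [2,5], [2,6], [2,7], [3,4], [3,5], [3,7], [4,5], [4,7], [5,6], [5,7], [6,7]
  2-simplices (12): [1,3,4], [1,3,5], [1,4,7], [1,5,6], [1,6,7], [2,3,4], [2,3,7], [2,4,5], [2,5,6], [2,6,7], [3,5,7], [4,5,7]

so the chain groups are C_0 ≅ Z^7, C_1 ≅ Z^18, C_2 ≅ Z^12.

∂_1: C_1 → C_0 sends each edge [p,q] (with p < q) to q − p. For instance
  ∂[5,6] = [6] − [5].
The resulting 7×18 matrix has rank 6, and its Smith normal form has invariant factors (1,1,1,1,1,1).

The boundary map ∂_2: C_2 → C_1 sends each 2-simplex [p,q,r] to [q,r] − [p,r] + [p,q]. For instance
  ∂[1,6,7] = [6,7] − [1,7] + [1,6],
  ∂[2,3,4] = [3,4] − [2,4] + [2,3].
This gives a 18×12 integer matrix of rank 12; reducing to Smith normal form yields diagonal entries (1,1,1,1,1,1,1,1,1,1,1,2).

Now H_k = ker ∂_k / im ∂_{k+1}, so:

  H_0: rank C_0 − rank ∂_1 = 7 − 6 = 1, and the invariant factors of ∂_1 are all 1, so H_0 ≅ Z.
  H_1: rank ker ∂_1 − rank ∂_2 = (18 − 6) − 12 = 0, and ∂_2 has invariant factor 2 > 1, so H_1 ≅ Z/2.
  H_2: rank ker ∂_2 − rank ∂_3 = (12 − 12) − 0 = 0, and there is no ∂_3, so H_2 ≅ 0.

H_0 ≅ Z,  H_1 ≅ Z/2,  H_2 = 0.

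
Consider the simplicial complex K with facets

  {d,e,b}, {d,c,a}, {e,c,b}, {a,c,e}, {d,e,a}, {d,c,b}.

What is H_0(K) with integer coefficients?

Fix the vertex order a < b < c < d < e and write every simplex with vertices in increasing order. Then dim K = 2 and the simplices of K are:

  0-simplices (5): a, b, c, d, e
  1-simplices (9): ac, ad, ae, bc, bd, be, cd, ce, de
  2-simplices (6): acd, ace, ade, bcd, bce, bde

so the chain groups are C_0 ≅ Z^5, C_1 ≅ Z^9, C_2 ≅ Z^6.

Boundary ∂_1: C_1 → C_0 sends each edge [p,q] (with p < q) to q − p. For instance
  ∂ad = d − a.
The 5×9 boundary matrix has rank 4 and Smith normal form diag(1,1,1,1).

∂_2: C_2 → C_1 maps a triangle to the signed sum of its edges. For instance
  ∂bcd = cd − bd + bc,
  ∂ace = ce − ae + ac.
This gives a 9×6 integer matrix of rank 5; reducing to Smith normal form yields diagonal entries (1,1,1,1,1).

From H_k ≅ ker(∂_k) / im(∂_{k+1}) we obtain:

  H_0: rank C_0 − rank ∂_1 = 5 − 4 = 1, and the invariant factors of ∂_1 are all 1, so H_0 ≅ Z.

(K is a triangulation of the 2-sphere S^2.)

H_0 ≅ Z.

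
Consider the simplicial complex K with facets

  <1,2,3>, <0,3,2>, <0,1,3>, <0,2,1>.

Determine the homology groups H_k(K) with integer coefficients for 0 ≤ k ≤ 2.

H_0 ≅ Z,  H_1 = 0,  H_2 ≅ Z.

K has 4 vertices, 6 edges, 4 triangles.
rank ∂_0 = 0, rank ∂_1 = 3 ⇒ b_0 = 4 − 0 − 3 = 1; all invariant factors of ∂_1 are 1 so no torsion. So H_0 = Z.
rank ∂_1 = 3, rank ∂_2 = 3 ⇒ b_1 = 6 − 3 − 3 = 0; all invariant factors of ∂_2 are 1 so no torsion. So H_1 = 0.
rank ∂_2 = 3, rank ∂_3 = 0 ⇒ b_2 = 4 − 3 − 0 = 1. So H_2 = Z.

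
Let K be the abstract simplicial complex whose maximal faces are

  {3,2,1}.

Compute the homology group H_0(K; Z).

Order the vertices as 1 < 2 < 3. Listing each simplex with vertices in this order, K has dimension 2 with simplices:

  0-simplices (3): [1], [2], [3]
  1-simplices (3): [1,2], [1,3], [2,3]
  2-simplices (1): [1,2,3]

so the chain groups are C_0 ≅ Z^3, C_1 ≅ Z^3, C_2 ≅ Z^1.

∂_1: C_1 → C_0 sends each edge [p,q] (with p < q) to q − p. For instance
  ∂[1,3] = [3] − [1].
The resulting 3×3 matrix has rank 2, and its Smith normal form has invariant factors (1,1).

∂_2: C_2 → C_1 sends each 2-simplex [p,q,r] to [q,r] − [p,r] + [p,q]. For instance
  ∂[1,2,3] = [2,3] − [1,3] + [1,2].
The 3×1 boundary matrix has rank 1 and Smith normal form diag(1).

Computing H_k = (kernel of ∂_k) / (image of ∂_{k+1}):

  H_0: rank C_0 − rank ∂_1 = 3 − 2 = 1, and the invariant factors of ∂_1 are all 1, so H_0 ≅ Z.

(K is a triangulation of the 2-simplex.)

H_0 ≅ Z.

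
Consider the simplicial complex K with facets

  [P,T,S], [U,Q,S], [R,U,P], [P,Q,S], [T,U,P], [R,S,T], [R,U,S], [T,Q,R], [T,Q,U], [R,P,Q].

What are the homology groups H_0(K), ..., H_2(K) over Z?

We work with the vertex ordering P < Q < R < S < T < U. The simplices of K, each written with vertices in increasing order, are:

  0-simplices (6): P, Q, R, S, T, U
  1-simplices (15): PQ, PR, PS, PT, PU, QR, QS, QT, QU, RS, RT, RU, ST, SU, TU
  2-simplices (10): PQR, PQS, PRU, PST, PTU, QRT, QSU, QTU, RST, RSU

giving chain groups C_0 ≅ Z^6, C_1 ≅ Z^15, C_2 ≅ Z^10.

Boundary ∂_1: C_1 → C_0 sends each edge [p,q] (with p < q) to q − p. For instance
  ∂PU = U − P.
The 6×15 boundary matrix has rank 5 and Smith normal form diag(1,1,1,1,1).

Boundary ∂_2: C_2 → C_1 maps a triangle to the signed sum of its edges. For instance
  ∂RST = ST − RT + RS,
  ∂QSU = SU − QU + QS.
This gives a 15×10 integer matrix of rank 10; reducing to Smith normal form yields diagonal entries (1,1,1,1,1,1,1,1,1,2).

Now H_k = ker ∂_k / im ∂_{k+1}, so:

  H_0: rank C_0 − rank ∂_1 = 6 − 5 = 1, and the invariant factors of ∂_1 are all 1, so H_0 ≅ Z.
  H_1: rank ker ∂_1 − rank ∂_2 = (15 − 5) − 10 = 0, and ∂_2 has invariant factor 2 > 1, so H_1 ≅ Z/2.
  H_2: rank ker ∂_2 − rank ∂_3 = (10 − 10) − 0 = 0, and there is no ∂_3, so H_2 ≅ 0.

(K is a triangulation of the real projective plane RP^2.)

H_0 = Z,  H_1 = Z/2,  H_2 = 0.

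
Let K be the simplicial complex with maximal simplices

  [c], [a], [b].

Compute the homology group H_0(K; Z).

H_0 = Z^3.

Order the vertices as a < b < c. Listing each simplex with vertices in this order, K has dimension 0 with simplices:

  0-simplices (3): a, b, c

giving chain groups C_0 ≅ Z^3.

Reading off H_k = ker ∂_k / im ∂_{k+1}:

  H_0: rank C_0 − rank ∂_1 = 3 − 0 = 3, and there is no ∂_1, so H_0 = Z^3.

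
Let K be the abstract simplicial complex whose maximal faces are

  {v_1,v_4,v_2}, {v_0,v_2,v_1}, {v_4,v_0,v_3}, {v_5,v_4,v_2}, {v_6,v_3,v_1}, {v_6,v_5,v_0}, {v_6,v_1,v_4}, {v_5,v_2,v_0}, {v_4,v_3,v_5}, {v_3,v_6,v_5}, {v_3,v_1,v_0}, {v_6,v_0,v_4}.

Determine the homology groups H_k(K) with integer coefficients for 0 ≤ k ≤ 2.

H_0 = Z,  H_1 = Z/2,  H_2 = 0.

K has 7 vertices, 18 edges, 12 triangles.
rank ∂_0 = 0, rank ∂_1 = 6 ⇒ b_0 = 7 − 0 − 6 = 1; all invariant factors of ∂_1 are 1 so no torsion. So H_0 ≅ Z.
rank ∂_1 = 6, rank ∂_2 = 12 ⇒ b_1 = 18 − 6 − 12 = 0; ∂_2 has invariant factor(s) [2] giving torsion. So H_1 ≅ Z/2.
rank ∂_2 = 12, rank ∂_3 = 0 ⇒ b_2 = 12 − 12 − 0 = 0. So H_2 ≅ 0.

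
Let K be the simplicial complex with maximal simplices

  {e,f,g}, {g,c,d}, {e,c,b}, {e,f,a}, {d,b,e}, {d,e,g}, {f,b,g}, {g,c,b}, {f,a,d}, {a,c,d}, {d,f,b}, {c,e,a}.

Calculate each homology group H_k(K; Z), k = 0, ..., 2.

H_0 = Z,  H_1 = Z/2,  H_2 = 0.

Fix the vertex order a < b < c < d < e < f < g and write every simplex with vertices in increasing order. Then dim K = 2 and the simplices of K are:

  0-simplices (7): a, b, c, d, e, f, g
  1-simplices (18): ac, ad, ae, af, bc, bd, be, bf, bg, cd, ce, cg, de, df, dg, ef, eg, fg
  2-simplices (12): acd, ace, adf, aef, bce, bcg, bde, bdf, bfg, cdg, deg, efg

Hence C_0 ≅ Z^7, C_1 ≅ Z^18, C_2 ≅ Z^12.

The boundary map ∂_1: C_1 → C_0 is given by ∂[p,q] = [q] − [p]. For instance
  ∂bd = d − b.
The resulting 7×18 matrix has rank 6, and its Smith normal form has invariant factors (1,1,1,1,1,1).

Boundary ∂_2: C_2 → C_1 acts by ∂[p,q,r] = [q,r] − [p,r] + [p,q]. For instance
  ∂bde = de − be + bd,
  ∂bce = ce − be + bc.
As a 18×12 matrix over Z this has rank 12, with invariant factors (1,1,1,1,1,1,1,1,1,1,1,2).

Now H_k = ker ∂_k / im ∂_{k+1}, so:

  H_0: rank C_0 − rank ∂_1 = 7 − 6 = 1, and the invariant factors of ∂_1 are all 1, so H_0 = Z.
  H_1: rank ker ∂_1 − rank ∂_2 = (18 − 6) − 12 = 0, and ∂_2 has invariant factor 2 > 1, so H_1 = Z/2.
  H_2: rank ker ∂_2 − rank ∂_3 = (12 − 12) − 0 = 0, and there is no ∂_3, so H_2 = 0.

(K is a triangulation of the real projective plane RP^2.)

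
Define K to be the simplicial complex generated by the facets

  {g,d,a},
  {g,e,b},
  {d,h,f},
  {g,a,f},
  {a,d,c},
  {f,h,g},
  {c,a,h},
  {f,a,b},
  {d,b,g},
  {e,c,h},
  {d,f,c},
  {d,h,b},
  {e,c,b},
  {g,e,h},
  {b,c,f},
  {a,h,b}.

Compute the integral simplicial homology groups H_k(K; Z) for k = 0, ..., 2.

H_0 = Z,  H_1 = Z^2,  H_2 = Z.

K has 8 vertices, 24 edges, 16 triangles.
rank ∂_0 = 0, rank ∂_1 = 7 ⇒ b_0 = 8 − 0 − 7 = 1; all invariant factors of ∂_1 are 1 so no torsion. So H_0 = Z.
rank ∂_1 = 7, rank ∂_2 = 15 ⇒ b_1 = 24 − 7 − 15 = 2; all invariant factors of ∂_2 are 1 so no torsion. So H_1 = Z^2.
rank ∂_2 = 15, rank ∂_3 = 0 ⇒ b_2 = 16 − 15 − 0 = 1. So H_2 = Z.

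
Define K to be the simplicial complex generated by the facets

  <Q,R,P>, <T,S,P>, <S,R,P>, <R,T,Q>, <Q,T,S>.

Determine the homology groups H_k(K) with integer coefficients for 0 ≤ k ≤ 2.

H_0 = Z,  H_1 = Z,  H_2 = 0.

We work with the vertex ordering P < Q < R < S < T. The simplices of K, each written with vertices in increasing order, are:

  0-simplices (5): P, Q, R, S, T
  1-simplices (10): PQ, PR, PS, PT, QR, QS, QT, RS, RT, ST
  2-simplices (5): PQR, PRS, PST, QRT, QST

so the chain groups are C_0 ≅ Z^5, C_1 ≅ Z^10, C_2 ≅ Z^5.

The boundary map ∂_1: C_1 → C_0 sends each edge [p,q] (with p < q) to q − p. For instance
  ∂RS = S − R.
This gives a 5×10 integer matrix of rank 4; reducing to Smith normal form yields diagonal entries (1,1,1,1).

The boundary map ∂_2: C_2 → C_1 maps a triangle to the signed sum of its edges. For instance
  ∂QRT = RT − QT + QR,
  ∂PST = ST − PT + PS.
As a 10×5 matrix over Z this has rank 5, with invariant factors (1,1,1,1,1).

From H_k ≅ ker(∂_k) / im(∂_{k+1}) we obtain:

  H_0: rank C_0 − rank ∂_1 = 5 − 4 = 1, and the invariant factors of ∂_1 are all 1, so H_0 = Z.
  H_1: rank ker ∂_1 − rank ∂_2 = (10 − 4) − 5 = 1, and the invariant factors of ∂_2 are all 1, so H_1 = Z.
  H_2: rank ker ∂_2 − rank ∂_3 = (5 − 5) − 0 = 0, and there is no ∂_3, so H_2 = 0.

(K is a triangulation of the Möbius band.)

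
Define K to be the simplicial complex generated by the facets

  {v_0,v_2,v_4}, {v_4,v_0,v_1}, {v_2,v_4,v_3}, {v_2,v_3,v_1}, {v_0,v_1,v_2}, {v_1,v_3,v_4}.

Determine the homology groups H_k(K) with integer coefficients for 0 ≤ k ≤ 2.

Take the total order v_0 < v_1 < v_2 < v_3 < v_4 on the vertex set. Then K (dimension 2) consists of the simplices:

  0-simplices (5): [v_0], [v_1], [v_2], [v_3], [v_4]
  1-simplices (9): [v_0,v_1], [v_0,v_2], [v_0,v_4], [v_1,v_2], [v_1,v_3], [v_1,v_4], [v_2,v_3], [v_2,v_4], [v_3,v_4]
  2-simplices (6): [v_0,v_1,v_2], [v_0,v_1,v_4], [v_0,v_2,v_4], [v_1,v_2,v_3], [v_1,v_3,v_4], [v_2,v_3,v_4]

Hence C_0 ≅ Z^5, C_1 ≅ Z^9, C_2 ≅ Z^6.

The boundary map ∂_1: C_1 → C_0 maps an edge to its endpoints' difference, ∂[p,q] = q − p.
As a 5×9 matrix over Z this has rank 4, with invariant factors (1,1,1,1).

∂_2: C_2 → C_1 maps a triangle to the signed sum of its edges. For instance
  ∂[v_1,v_2,v_3] = [v_2,v_3] − [v_1,v_3] + [v_1,v_2],
  ∂[v_0,v_1,v_4] = [v_1,v_4] − [v_0,v_4] + [v_0,v_1].
This gives a 9×6 integer matrix of rank 5; reducing to Smith normal form yields diagonal entries (1,1,1,1,1).

From H_k ≅ ker(∂_k) / im(∂_{k+1}) we obtain:

  H_0: rank C_0 − rank ∂_1 = 5 − 4 = 1, and the invariant factors of ∂_1 are all 1, so H_0 = Z.
  H_1: rank ker ∂_1 − rank ∂_2 = (9 − 4) − 5 = 0, and the invariant factors of ∂_2 are all 1, so H_1 = 0.
  H_2: rank ker ∂_2 − rank ∂_3 = (6 − 5) − 0 = 1, and there is no ∂_3, so H_2 = Z.

H_0 ≅ Z,  H_1 = 0,  H_2 ≅ Z.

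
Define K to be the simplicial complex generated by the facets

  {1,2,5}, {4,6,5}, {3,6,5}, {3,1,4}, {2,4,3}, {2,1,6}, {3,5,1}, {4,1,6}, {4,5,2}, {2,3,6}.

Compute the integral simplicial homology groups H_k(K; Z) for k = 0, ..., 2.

H_0 ≅ Z,  H_1 ≅ Z/2Z,  H_2 = 0.

We work with the vertex ordering 1 < 2 < 3 < 4 < 5 < 6. The simplices of K, each written with vertices in increasing order, are:

  0-simplices (6): [1], [2], [3], [4], [5], [6]
  1-simplices (15): [1,2], [1,3], [1,4], [1,5], [1,6], [2,3], [2,4], [2,5], [2,6], [3,4], [3,5], [3,6], [4,5], [4,6], [5,6]
  2-simplices (10): [1,2,5], [1,2,6], [1,3,4], [1,3,5], [1,4,6], [2,3,4], [2,3,6], [2,4,5], [3,5,6], [4,5,6]

Hence C_0 ≅ Z^6, C_1 ≅ Z^15, C_2 ≅ Z^10.

The boundary map ∂_1: C_1 → C_0 sends each edge [p,q] (with p < q) to q − p. For instance
  ∂[3,5] = [5] − [3].
The resulting 6×15 matrix has rank 5, and its Smith normal form has invariant factors (1,1,1,1,1).

∂_2: C_2 → C_1 sends each 2-simplex [p,q,r] to [q,r] − [p,r] + [p,q]. For instance
  ∂[2,3,4] = [3,4] − [2,4] + [2,3],
  ∂[1,4,6] = [4,6] − [1,6] + [1,4].
The 15×10 boundary matrix has rank 10 and Smith normal form diag(1,1,1,1,1,1,1,1,1,2).

From H_k ≅ ker(∂_k) / im(∂_{k+1}) we obtain:

  H_0: rank C_0 − rank ∂_1 = 6 − 5 = 1, and the invariant factors of ∂_1 are all 1, so H_0 ≅ Z.
  H_1: rank ker ∂_1 − rank ∂_2 = (15 − 5) − 10 = 0, and ∂_2 has invariant factor 2 > 1, so H_1 ≅ Z/2Z.
  H_2: rank ker ∂_2 − rank ∂_3 = (10 − 10) − 0 = 0, and there is no ∂_3, so H_2 ≅ 0.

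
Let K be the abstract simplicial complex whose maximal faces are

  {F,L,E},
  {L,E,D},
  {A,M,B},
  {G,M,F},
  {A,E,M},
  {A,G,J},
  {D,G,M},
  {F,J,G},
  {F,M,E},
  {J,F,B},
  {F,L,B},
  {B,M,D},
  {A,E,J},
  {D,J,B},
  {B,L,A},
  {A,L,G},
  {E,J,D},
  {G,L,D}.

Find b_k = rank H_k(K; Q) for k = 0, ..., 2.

b_0 = 1, b_1 = 2, b_2 = 1.

We work with the vertex ordering A < B < D < E < F < G < J < L < M. The simplices of K, each written with vertices in increasing order, are:

  0-simplices (9): A, B, D, E, F, G, J, L, M
  1-simplices (27): AB, AE, AG, AJ, AL, AM, BD, BF, BJ, BL, BM, DE, DG, DJ, DL, DM, EF, EJ, EL, EM, FG, FJ, FL, FM, GJ, GL, GM
  2-simplices (18): ABL, ABM, AEJ, AEM, AGJ, AGL, BDJ, BDM, BFJ, BFL, DEJ, DEL, DGL, DGM, EFL, EFM, FGJ, FGM

Hence C_0 ≅ Z^9, C_1 ≅ Z^27, C_2 ≅ Z^18.

Boundary ∂_1: C_1 → C_0 maps an edge to its endpoints' difference, ∂[p,q] = q − p. For instance
  ∂FM = M − F.
This gives a 9×27 integer matrix of rank 8; reducing to Smith normal form yields diagonal entries (1,1,1,1,1,1,1,1).

∂_2: C_2 → C_1 sends each 2-simplex [p,q,r] to [q,r] − [p,r] + [p,q]. For instance
  ∂ABM = BM − AM + AB,
  ∂AGL = GL − AL + AG.
As a 27×18 matrix over Z this has rank 17, with invariant factors (1,1,1,1,1,1,1,1,1,1,1,1,1,1,1,1,1).

Now H_k = ker ∂_k / im ∂_{k+1}, so:

  H_0: rank C_0 − rank ∂_1 = 9 − 8 = 1, and the invariant factors of ∂_1 are all 1, so H_0 = Z.
  H_1: rank ker ∂_1 − rank ∂_2 = (27 − 8) − 17 = 2, and the invariant factors of ∂_2 are all 1, so H_1 = Z^2.
  H_2: rank ker ∂_2 − rank ∂_3 = (18 − 17) − 0 = 1, and there is no ∂_3, so H_2 = Z.

Hence the Betti numbers are b_0 = 1, b_1 = 2, b_2 = 1.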